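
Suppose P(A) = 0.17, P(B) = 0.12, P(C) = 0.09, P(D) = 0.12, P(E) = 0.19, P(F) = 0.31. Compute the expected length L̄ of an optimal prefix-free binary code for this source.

Repeatedly combine the two least-probable nodes; the expected code length is the sum of the merged weights.
merge 9/100 + 3/25 → 21/100
merge 3/25 + 17/100 → 29/100
merge 19/100 + 21/100 → 2/5
merge 29/100 + 31/100 → 3/5
merge 2/5 + 3/5 → 1
L = 21/100 + 29/100 + 2/5 + 3/5 + 1 = 5/2 = 2.5 bits/symbol.

2.5 bits/symbol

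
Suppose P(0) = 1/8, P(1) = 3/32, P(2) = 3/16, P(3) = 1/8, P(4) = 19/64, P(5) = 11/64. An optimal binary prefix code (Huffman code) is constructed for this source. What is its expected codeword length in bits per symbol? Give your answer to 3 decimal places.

Repeatedly combine the two least-probable nodes; the expected code length is the sum of the merged weights.
merge 3/32 + 1/8 → 7/32
merge 1/8 + 11/64 → 19/64
merge 3/16 + 7/32 → 13/32
merge 19/64 + 19/64 → 19/32
merge 13/32 + 19/32 → 1
L = 7/32 + 19/64 + 13/32 + 19/32 + 1 = 161/64 ≈ 2.516 bits/symbol.

2.516 bits/symbol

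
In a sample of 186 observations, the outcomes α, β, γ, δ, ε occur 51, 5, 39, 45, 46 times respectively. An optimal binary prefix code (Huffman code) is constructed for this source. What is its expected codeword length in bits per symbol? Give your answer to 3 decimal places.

2.237 bits/symbol

Probabilities are the counts divided by 186.
Repeatedly combine the two least-probable nodes; the expected code length is the sum of the merged weights.
merge 5/186 + 13/62 → 22/93
merge 22/93 + 15/62 → 89/186
merge 23/93 + 17/62 → 97/186
merge 89/186 + 97/186 → 1
L = 22/93 + 89/186 + 97/186 + 1 = 208/93 ≈ 2.237 bits/symbol.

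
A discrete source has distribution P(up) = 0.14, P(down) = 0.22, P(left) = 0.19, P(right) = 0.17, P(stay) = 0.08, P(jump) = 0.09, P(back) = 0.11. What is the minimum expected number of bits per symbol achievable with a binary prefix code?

2.76 bits/symbol

Repeatedly combine the two least-probable nodes; the expected code length is the sum of the merged weights.
merge 2/25 + 9/100 → 17/100
merge 11/100 + 7/50 → 1/4
merge 17/100 + 17/100 → 17/50
merge 19/100 + 11/50 → 41/100
merge 1/4 + 17/50 → 59/100
merge 41/100 + 59/100 → 1
L = 17/100 + 1/4 + 17/50 + 41/100 + 59/100 + 1 = 69/25 = 2.76 bits/symbol.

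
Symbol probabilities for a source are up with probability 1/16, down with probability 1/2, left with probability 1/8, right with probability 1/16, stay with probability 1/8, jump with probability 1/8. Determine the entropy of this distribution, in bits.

Each probability is a power of 1/2, so log₂(1/p) is an integer.
H = Σ p·log₂(1/p) = 1/16·4 + 1/2·1 + 1/8·3 + 1/16·4 + 1/8·3 + 1/8·3 = 2.125 bits.

2.125 bits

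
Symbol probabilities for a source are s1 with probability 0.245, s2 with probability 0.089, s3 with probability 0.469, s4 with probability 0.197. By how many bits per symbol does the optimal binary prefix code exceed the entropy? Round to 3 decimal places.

0.035 bits

Entropy H = −Σ p log₂ p ≈ 1.7818 bits.
Huffman merges: 89/1000+197/1000→143/500; 49/200+143/500→531/1000; 469/1000+531/1000→1. L = 1817/1000 ≈ 1.8170.
L − H = 1.8170 − 1.7818 = 0.035 bits.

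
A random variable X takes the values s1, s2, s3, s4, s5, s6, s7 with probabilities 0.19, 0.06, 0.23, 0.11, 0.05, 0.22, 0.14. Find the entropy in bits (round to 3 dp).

H = −Σ pᵢ log₂ pᵢ.
−0.19·log₂(0.19) = 0.4552
−0.06·log₂(0.06) = 0.2435
−0.23·log₂(0.23) = 0.4877
−0.11·log₂(0.11) = 0.3503
−0.05·log₂(0.05) = 0.2161
−0.22·log₂(0.22) = 0.4806
−0.14·log₂(0.14) = 0.3971
Sum ≈ 2.6305 → 2.630 bits.

2.630 bits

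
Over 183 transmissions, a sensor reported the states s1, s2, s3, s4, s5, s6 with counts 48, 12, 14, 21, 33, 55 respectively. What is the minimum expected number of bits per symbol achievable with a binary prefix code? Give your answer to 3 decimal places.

2.399 bits/symbol

Probabilities are the counts divided by 183.
Repeatedly combine the two least-probable nodes; the expected code length is the sum of the merged weights.
merge 4/61 + 14/183 → 26/183
merge 7/61 + 26/183 → 47/183
merge 11/61 + 47/183 → 80/183
merge 16/61 + 55/183 → 103/183
merge 80/183 + 103/183 → 1
L = 26/183 + 47/183 + 80/183 + 103/183 + 1 = 439/183 ≈ 2.399 bits/symbol.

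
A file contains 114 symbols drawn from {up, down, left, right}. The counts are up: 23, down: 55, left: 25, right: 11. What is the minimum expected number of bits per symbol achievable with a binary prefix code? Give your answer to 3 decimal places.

Probabilities are the counts divided by 114.
Repeatedly combine the two least-probable nodes; the expected code length is the sum of the merged weights.
merge 11/114 + 23/114 → 17/57
merge 25/114 + 17/57 → 59/114
merge 55/114 + 59/114 → 1
L = 17/57 + 59/114 + 1 = 69/38 ≈ 1.816 bits/symbol.

1.816 bits/symbol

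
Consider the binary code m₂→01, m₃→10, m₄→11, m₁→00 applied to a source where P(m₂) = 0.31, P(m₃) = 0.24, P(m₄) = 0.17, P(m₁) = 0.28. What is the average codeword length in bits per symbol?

2 bits/symbol

L̄ = Σ pᵢ·ℓᵢ = 0.31·2 + 0.24·2 + 0.17·2 + 0.28·2 = 2 bits/symbol.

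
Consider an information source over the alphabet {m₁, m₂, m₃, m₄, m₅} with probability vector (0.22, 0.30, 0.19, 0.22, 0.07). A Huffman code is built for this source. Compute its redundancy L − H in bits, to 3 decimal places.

0.054 bits

Entropy H = −Σ p log₂ p ≈ 2.2060 bits.
Huffman merges: 7/100+19/100→13/50; 11/50+11/50→11/25; 13/50+3/10→14/25; 11/25+14/25→1. L = 113/50 ≈ 2.2600.
L − H = 2.2600 − 2.2060 = 0.054 bits.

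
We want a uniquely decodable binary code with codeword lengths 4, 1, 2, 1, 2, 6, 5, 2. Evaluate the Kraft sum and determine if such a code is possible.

1.859375; no

With common denominator 2^6 = 64: Σ 2^(−ℓᵢ) = 4/64 + 32/64 + 16/64 + 32/64 + 16/64 + 1/64 + 2/64 + 16/64 = 119/64 = 1.859375.
Kraft's inequality requires Σ ≤ 1; here Σ = 1.859375 > 1, so no such prefix code exists.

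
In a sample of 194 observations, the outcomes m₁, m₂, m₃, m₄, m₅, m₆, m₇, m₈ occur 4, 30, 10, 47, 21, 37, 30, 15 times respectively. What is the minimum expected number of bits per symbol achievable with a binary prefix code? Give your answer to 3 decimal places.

Probabilities are the counts divided by 194.
Repeatedly combine the two least-probable nodes; the expected code length is the sum of the merged weights.
merge 2/97 + 5/97 → 7/97
merge 7/97 + 15/194 → 29/194
merge 21/194 + 29/194 → 25/97
merge 15/97 + 15/97 → 30/97
merge 37/194 + 47/194 → 42/97
merge 25/97 + 30/97 → 55/97
merge 42/97 + 55/97 → 1
L = 7/97 + 29/194 + 25/97 + 30/97 + 42/97 + 55/97 + 1 = 541/194 ≈ 2.789 bits/symbol.

2.789 bits/symbol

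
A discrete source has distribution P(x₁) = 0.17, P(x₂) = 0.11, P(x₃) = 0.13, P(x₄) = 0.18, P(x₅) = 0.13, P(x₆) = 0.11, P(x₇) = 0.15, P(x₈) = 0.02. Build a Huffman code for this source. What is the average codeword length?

2.95 bits/symbol

Repeatedly combine the two least-probable nodes; the expected code length is the sum of the merged weights.
merge 1/50 + 11/100 → 13/100
merge 11/100 + 13/100 → 6/25
merge 13/100 + 13/100 → 13/50
merge 3/20 + 17/100 → 8/25
merge 9/50 + 6/25 → 21/50
merge 13/50 + 8/25 → 29/50
merge 21/50 + 29/50 → 1
L = 13/100 + 6/25 + 13/50 + 8/25 + 21/50 + 29/50 + 1 = 59/20 = 2.95 bits/symbol.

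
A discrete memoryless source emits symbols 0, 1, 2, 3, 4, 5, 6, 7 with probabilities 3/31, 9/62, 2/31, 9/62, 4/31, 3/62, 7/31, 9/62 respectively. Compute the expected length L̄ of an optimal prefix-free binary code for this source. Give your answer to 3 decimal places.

Repeatedly combine the two least-probable nodes; the expected code length is the sum of the merged weights.
merge 3/62 + 2/31 → 7/62
merge 3/31 + 7/62 → 13/62
merge 4/31 + 9/62 → 17/62
merge 9/62 + 9/62 → 9/31
merge 13/62 + 7/31 → 27/62
merge 17/62 + 9/31 → 35/62
merge 27/62 + 35/62 → 1
L = 7/62 + 13/62 + 17/62 + 9/31 + 27/62 + 35/62 + 1 = 179/62 ≈ 2.887 bits/symbol.

2.887 bits/symbol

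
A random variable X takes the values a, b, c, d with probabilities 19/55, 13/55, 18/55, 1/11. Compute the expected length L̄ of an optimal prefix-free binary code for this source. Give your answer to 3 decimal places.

Repeatedly combine the two least-probable nodes; the expected code length is the sum of the merged weights.
merge 1/11 + 13/55 → 18/55
merge 18/55 + 18/55 → 36/55
merge 19/55 + 36/55 → 1
L = 18/55 + 36/55 + 1 = 109/55 ≈ 1.982 bits/symbol.

1.982 bits/symbol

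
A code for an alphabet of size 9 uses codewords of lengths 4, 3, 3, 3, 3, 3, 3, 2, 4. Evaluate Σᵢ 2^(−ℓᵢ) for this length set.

With common denominator 2^4 = 16: Σ 2^(−ℓᵢ) = 1/16 + 2/16 + 2/16 + 2/16 + 2/16 + 2/16 + 2/16 + 4/16 + 1/16 = 18/16 = 1.125.

1.125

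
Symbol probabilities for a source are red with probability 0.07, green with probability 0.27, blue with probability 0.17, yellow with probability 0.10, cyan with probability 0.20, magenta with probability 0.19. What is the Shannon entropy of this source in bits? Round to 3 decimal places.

2.465 bits

H = −Σ pᵢ log₂ pᵢ.
−0.07·log₂(0.07) = 0.2686
−0.27·log₂(0.27) = 0.5100
−0.17·log₂(0.17) = 0.4346
−0.10·log₂(0.10) = 0.3322
−0.20·log₂(0.20) = 0.4644
−0.19·log₂(0.19) = 0.4552
Sum ≈ 2.4650 → 2.465 bits.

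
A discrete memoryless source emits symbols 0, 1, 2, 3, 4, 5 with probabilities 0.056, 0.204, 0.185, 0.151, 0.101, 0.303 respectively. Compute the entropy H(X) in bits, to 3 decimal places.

2.419 bits

H = −Σ pᵢ log₂ pᵢ.
−0.056·log₂(0.056) = 0.2329
−0.204·log₂(0.204) = 0.4678
−0.185·log₂(0.185) = 0.4504
−0.151·log₂(0.151) = 0.4118
−0.101·log₂(0.101) = 0.3341
−0.303·log₂(0.303) = 0.5220
Sum ≈ 2.4189 → 2.419 bits.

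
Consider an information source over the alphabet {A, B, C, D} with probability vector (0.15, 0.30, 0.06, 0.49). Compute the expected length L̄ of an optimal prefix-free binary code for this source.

1.72 bits/symbol

Repeatedly combine the two least-probable nodes; the expected code length is the sum of the merged weights.
merge 3/50 + 3/20 → 21/100
merge 21/100 + 3/10 → 51/100
merge 49/100 + 51/100 → 1
L = 21/100 + 51/100 + 1 = 43/25 = 1.72 bits/symbol.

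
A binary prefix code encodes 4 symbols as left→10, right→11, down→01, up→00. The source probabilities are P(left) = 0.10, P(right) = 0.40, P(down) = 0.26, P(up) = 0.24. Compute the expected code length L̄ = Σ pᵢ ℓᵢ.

L̄ = Σ pᵢ·ℓᵢ = 0.10·2 + 0.40·2 + 0.26·2 + 0.24·2 = 2 bits/symbol.

2 bits/symbol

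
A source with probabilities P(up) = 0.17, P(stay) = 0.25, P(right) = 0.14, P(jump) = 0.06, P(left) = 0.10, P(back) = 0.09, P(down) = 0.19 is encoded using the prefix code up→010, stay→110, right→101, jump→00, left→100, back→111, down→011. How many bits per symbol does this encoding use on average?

2.94 bits/symbol

L̄ = Σ pᵢ·ℓᵢ = 0.17·3 + 0.25·3 + 0.14·3 + 0.06·2 + 0.10·3 + 0.09·3 + 0.19·3 = 2.94 bits/symbol.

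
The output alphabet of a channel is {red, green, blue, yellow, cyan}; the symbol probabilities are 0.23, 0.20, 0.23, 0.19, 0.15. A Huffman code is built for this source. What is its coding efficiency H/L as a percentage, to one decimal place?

98.5%

Entropy H = −Σ p log₂ p ≈ 2.3055 bits.
Huffman merges: 3/20+19/100→17/50; 1/5+23/100→43/100; 23/100+17/50→57/100; 43/100+57/100→1. L = 117/50 ≈ 2.3400.
Efficiency = H/L = 2.3055/2.3400 = 98.5%.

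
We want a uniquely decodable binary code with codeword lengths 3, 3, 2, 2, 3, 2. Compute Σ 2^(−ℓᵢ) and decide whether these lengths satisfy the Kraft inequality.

1.125; no

With common denominator 2^3 = 8: Σ 2^(−ℓᵢ) = 1/8 + 1/8 + 2/8 + 2/8 + 1/8 + 2/8 = 9/8 = 1.125.
Kraft's inequality requires Σ ≤ 1; here Σ = 1.125 > 1, so no such prefix code exists.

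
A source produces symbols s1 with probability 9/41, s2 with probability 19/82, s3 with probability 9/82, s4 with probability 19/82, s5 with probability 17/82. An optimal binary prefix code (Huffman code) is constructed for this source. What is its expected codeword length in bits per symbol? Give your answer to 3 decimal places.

2.317 bits/symbol

Repeatedly combine the two least-probable nodes; the expected code length is the sum of the merged weights.
merge 9/82 + 17/82 → 13/41
merge 9/41 + 19/82 → 37/82
merge 19/82 + 13/41 → 45/82
merge 37/82 + 45/82 → 1
L = 13/41 + 37/82 + 45/82 + 1 = 95/41 ≈ 2.317 bits/symbol.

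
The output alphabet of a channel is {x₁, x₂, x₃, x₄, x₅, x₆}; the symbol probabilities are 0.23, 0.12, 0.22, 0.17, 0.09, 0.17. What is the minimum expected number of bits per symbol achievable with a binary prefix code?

2.55 bits/symbol

Repeatedly combine the two least-probable nodes; the expected code length is the sum of the merged weights.
merge 9/100 + 3/25 → 21/100
merge 17/100 + 17/100 → 17/50
merge 21/100 + 11/50 → 43/100
merge 23/100 + 17/50 → 57/100
merge 43/100 + 57/100 → 1
L = 21/100 + 17/50 + 43/100 + 57/100 + 1 = 51/20 = 2.55 bits/symbol.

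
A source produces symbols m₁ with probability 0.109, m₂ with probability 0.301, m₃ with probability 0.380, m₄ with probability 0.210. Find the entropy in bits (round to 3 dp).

1.873 bits

H = −Σ pᵢ log₂ pᵢ.
−0.109·log₂(0.109) = 0.3485
−0.301·log₂(0.301) = 0.5214
−0.380·log₂(0.380) = 0.5305
−0.210·log₂(0.210) = 0.4728
Sum ≈ 1.8732 → 1.873 bits.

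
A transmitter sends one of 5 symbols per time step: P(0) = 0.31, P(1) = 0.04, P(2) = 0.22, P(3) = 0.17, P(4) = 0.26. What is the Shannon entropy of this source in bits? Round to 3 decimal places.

2.130 bits

H = −Σ pᵢ log₂ pᵢ.
−0.31·log₂(0.31) = 0.5238
−0.04·log₂(0.04) = 0.1858
−0.22·log₂(0.22) = 0.4806
−0.17·log₂(0.17) = 0.4346
−0.26·log₂(0.26) = 0.5053
Sum ≈ 2.1300 → 2.130 bits.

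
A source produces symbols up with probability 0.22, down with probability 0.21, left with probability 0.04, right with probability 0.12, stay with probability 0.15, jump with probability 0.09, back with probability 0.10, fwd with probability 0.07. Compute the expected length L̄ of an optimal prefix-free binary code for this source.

2.87 bits/symbol

Repeatedly combine the two least-probable nodes; the expected code length is the sum of the merged weights.
merge 1/25 + 7/100 → 11/100
merge 9/100 + 1/10 → 19/100
merge 11/100 + 3/25 → 23/100
merge 3/20 + 19/100 → 17/50
merge 21/100 + 11/50 → 43/100
merge 23/100 + 17/50 → 57/100
merge 43/100 + 57/100 → 1
L = 11/100 + 19/100 + 23/100 + 17/50 + 43/100 + 57/100 + 1 = 287/100 = 2.87 bits/symbol.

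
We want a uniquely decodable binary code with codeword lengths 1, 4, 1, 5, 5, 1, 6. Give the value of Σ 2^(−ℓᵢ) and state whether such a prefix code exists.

1.640625; no

With common denominator 2^6 = 64: Σ 2^(−ℓᵢ) = 32/64 + 4/64 + 32/64 + 2/64 + 2/64 + 32/64 + 1/64 = 105/64 = 1.640625.
Kraft's inequality requires Σ ≤ 1; here Σ = 1.640625 > 1, so no such prefix code exists.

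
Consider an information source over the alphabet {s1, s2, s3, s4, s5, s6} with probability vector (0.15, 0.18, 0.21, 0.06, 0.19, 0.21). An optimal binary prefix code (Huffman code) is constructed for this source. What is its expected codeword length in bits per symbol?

Repeatedly combine the two least-probable nodes; the expected code length is the sum of the merged weights.
merge 3/50 + 3/20 → 21/100
merge 9/50 + 19/100 → 37/100
merge 21/100 + 21/100 → 21/50
merge 21/100 + 37/100 → 29/50
merge 21/50 + 29/50 → 1
L = 21/100 + 37/100 + 21/50 + 29/50 + 1 = 129/50 = 2.58 bits/symbol.

2.58 bits/symbol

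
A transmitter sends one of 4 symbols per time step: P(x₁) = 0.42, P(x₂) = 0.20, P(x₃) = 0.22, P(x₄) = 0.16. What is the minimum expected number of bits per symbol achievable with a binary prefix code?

1.94 bits/symbol

Repeatedly combine the two least-probable nodes; the expected code length is the sum of the merged weights.
merge 4/25 + 1/5 → 9/25
merge 11/50 + 9/25 → 29/50
merge 21/50 + 29/50 → 1
L = 9/25 + 29/50 + 1 = 97/50 = 1.94 bits/symbol.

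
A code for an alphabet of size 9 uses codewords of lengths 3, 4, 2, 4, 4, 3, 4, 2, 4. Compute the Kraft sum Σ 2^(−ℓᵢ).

With common denominator 2^4 = 16: Σ 2^(−ℓᵢ) = 2/16 + 1/16 + 4/16 + 1/16 + 1/16 + 2/16 + 1/16 + 4/16 + 1/16 = 17/16 = 1.0625.

1.0625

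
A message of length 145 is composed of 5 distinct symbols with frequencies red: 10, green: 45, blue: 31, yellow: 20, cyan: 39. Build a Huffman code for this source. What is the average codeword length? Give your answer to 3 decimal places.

2.207 bits/symbol

Probabilities are the counts divided by 145.
Repeatedly combine the two least-probable nodes; the expected code length is the sum of the merged weights.
merge 2/29 + 4/29 → 6/29
merge 6/29 + 31/145 → 61/145
merge 39/145 + 9/29 → 84/145
merge 61/145 + 84/145 → 1
L = 6/29 + 61/145 + 84/145 + 1 = 64/29 ≈ 2.207 bits/symbol.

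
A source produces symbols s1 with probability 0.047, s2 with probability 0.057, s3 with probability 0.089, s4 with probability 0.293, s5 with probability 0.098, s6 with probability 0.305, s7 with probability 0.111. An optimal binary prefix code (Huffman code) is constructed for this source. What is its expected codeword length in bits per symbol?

Repeatedly combine the two least-probable nodes; the expected code length is the sum of the merged weights.
merge 47/1000 + 57/1000 → 13/125
merge 89/1000 + 49/500 → 187/1000
merge 13/125 + 111/1000 → 43/200
merge 187/1000 + 43/200 → 201/500
merge 293/1000 + 61/200 → 299/500
merge 201/500 + 299/500 → 1
L = 13/125 + 187/1000 + 43/200 + 201/500 + 299/500 + 1 = 1253/500 = 2.506 bits/symbol.

2.506 bits/symbol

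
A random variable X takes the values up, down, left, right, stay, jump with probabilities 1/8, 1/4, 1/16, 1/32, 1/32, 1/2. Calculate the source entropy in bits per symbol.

1.9375 bits

Each probability is a power of 1/2, so log₂(1/p) is an integer.
H = Σ p·log₂(1/p) = 1/8·3 + 1/4·2 + 1/16·4 + 1/32·5 + 1/32·5 + 1/2·1 = 1.9375 bits.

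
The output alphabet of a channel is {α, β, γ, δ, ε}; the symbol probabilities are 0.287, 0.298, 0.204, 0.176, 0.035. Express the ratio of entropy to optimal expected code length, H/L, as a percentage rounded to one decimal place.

95.7%

Entropy H = −Σ p log₂ p ≈ 2.1156 bits.
Huffman merges: 7/200+22/125→211/1000; 51/250+211/1000→83/200; 287/1000+149/500→117/200; 83/200+117/200→1. L = 2211/1000 ≈ 2.2110.
Efficiency = H/L = 2.1156/2.2110 = 95.7%.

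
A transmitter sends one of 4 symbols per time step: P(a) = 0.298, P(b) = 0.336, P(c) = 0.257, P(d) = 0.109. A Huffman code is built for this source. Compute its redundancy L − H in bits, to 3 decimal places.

Entropy H = −Σ p log₂ p ≈ 1.9015 bits.
Huffman merges: 109/1000+257/1000→183/500; 149/500+42/125→317/500; 183/500+317/500→1. L = 2 ≈ 2.0000.
L − H = 2.0000 − 1.9015 = 0.099 bits.

0.099 bits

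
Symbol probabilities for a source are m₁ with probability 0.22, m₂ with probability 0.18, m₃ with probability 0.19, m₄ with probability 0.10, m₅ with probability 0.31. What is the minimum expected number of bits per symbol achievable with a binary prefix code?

2.28 bits/symbol

Repeatedly combine the two least-probable nodes; the expected code length is the sum of the merged weights.
merge 1/10 + 9/50 → 7/25
merge 19/100 + 11/50 → 41/100
merge 7/25 + 31/100 → 59/100
merge 41/100 + 59/100 → 1
L = 7/25 + 41/100 + 59/100 + 1 = 57/25 = 2.28 bits/symbol.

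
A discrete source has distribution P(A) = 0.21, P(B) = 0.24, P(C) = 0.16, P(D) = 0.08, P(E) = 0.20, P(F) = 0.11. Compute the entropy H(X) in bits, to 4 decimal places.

2.4962 bits

H = −Σ pᵢ log₂ pᵢ.
−0.21·log₂(0.21) = 0.4728
−0.24·log₂(0.24) = 0.4941
−0.16·log₂(0.16) = 0.4230
−0.08·log₂(0.08) = 0.2915
−0.20·log₂(0.20) = 0.4644
−0.11·log₂(0.11) = 0.3503
Sum ≈ 2.4962 → 2.4962 bits.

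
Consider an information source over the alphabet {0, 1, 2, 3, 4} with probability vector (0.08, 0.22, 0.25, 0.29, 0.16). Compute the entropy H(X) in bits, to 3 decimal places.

H = −Σ pᵢ log₂ pᵢ.
−0.08·log₂(0.08) = 0.2915
−0.22·log₂(0.22) = 0.4806
−0.25·log₂(0.25) = 0.5000
−0.29·log₂(0.29) = 0.5179
−0.16·log₂(0.16) = 0.4230
Sum ≈ 2.2130 → 2.213 bits.

2.213 bits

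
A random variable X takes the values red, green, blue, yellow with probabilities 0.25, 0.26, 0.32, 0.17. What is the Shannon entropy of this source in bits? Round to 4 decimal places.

H = −Σ pᵢ log₂ pᵢ.
−0.25·log₂(0.25) = 0.5000
−0.26·log₂(0.26) = 0.5053
−0.32·log₂(0.32) = 0.5260
−0.17·log₂(0.17) = 0.4346
Sum ≈ 1.9659 → 1.9659 bits.

1.9659 bits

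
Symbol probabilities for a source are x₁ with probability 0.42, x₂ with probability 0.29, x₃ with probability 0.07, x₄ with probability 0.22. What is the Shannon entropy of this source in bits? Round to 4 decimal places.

H = −Σ pᵢ log₂ pᵢ.
−0.42·log₂(0.42) = 0.5256
−0.29·log₂(0.29) = 0.5179
−0.07·log₂(0.07) = 0.2686
−0.22·log₂(0.22) = 0.4806
Sum ≈ 1.7927 → 1.7927 bits.

1.7927 bits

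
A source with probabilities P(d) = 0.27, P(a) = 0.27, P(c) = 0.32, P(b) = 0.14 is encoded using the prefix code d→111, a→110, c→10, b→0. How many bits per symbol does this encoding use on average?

L̄ = Σ pᵢ·ℓᵢ = 0.27·3 + 0.27·3 + 0.32·2 + 0.14·1 = 2.4 bits/symbol.

2.4 bits/symbol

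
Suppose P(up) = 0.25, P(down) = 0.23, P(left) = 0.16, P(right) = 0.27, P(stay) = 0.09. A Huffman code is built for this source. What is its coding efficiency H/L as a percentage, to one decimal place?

99.3%

Entropy H = −Σ p log₂ p ≈ 2.2334 bits.
Huffman merges: 9/100+4/25→1/4; 23/100+1/4→12/25; 1/4+27/100→13/25; 12/25+13/25→1. L = 9/4 ≈ 2.2500.
Efficiency = H/L = 2.2334/2.2500 = 99.3%.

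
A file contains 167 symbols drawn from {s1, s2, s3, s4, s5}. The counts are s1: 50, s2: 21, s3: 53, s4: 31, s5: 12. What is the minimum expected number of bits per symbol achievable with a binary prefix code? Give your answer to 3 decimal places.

Probabilities are the counts divided by 167.
Repeatedly combine the two least-probable nodes; the expected code length is the sum of the merged weights.
merge 12/167 + 21/167 → 33/167
merge 31/167 + 33/167 → 64/167
merge 50/167 + 53/167 → 103/167
merge 64/167 + 103/167 → 1
L = 33/167 + 64/167 + 103/167 + 1 = 367/167 ≈ 2.198 bits/symbol.

2.198 bits/symbol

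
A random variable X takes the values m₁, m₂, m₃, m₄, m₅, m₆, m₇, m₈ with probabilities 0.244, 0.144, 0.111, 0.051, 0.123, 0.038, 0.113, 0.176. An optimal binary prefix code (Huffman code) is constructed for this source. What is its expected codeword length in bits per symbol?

2.845 bits/symbol

Repeatedly combine the two least-probable nodes; the expected code length is the sum of the merged weights.
merge 19/500 + 51/1000 → 89/1000
merge 89/1000 + 111/1000 → 1/5
merge 113/1000 + 123/1000 → 59/250
merge 18/125 + 22/125 → 8/25
merge 1/5 + 59/250 → 109/250
merge 61/250 + 8/25 → 141/250
merge 109/250 + 141/250 → 1
L = 89/1000 + 1/5 + 59/250 + 8/25 + 109/250 + 141/250 + 1 = 569/200 = 2.845 bits/symbol.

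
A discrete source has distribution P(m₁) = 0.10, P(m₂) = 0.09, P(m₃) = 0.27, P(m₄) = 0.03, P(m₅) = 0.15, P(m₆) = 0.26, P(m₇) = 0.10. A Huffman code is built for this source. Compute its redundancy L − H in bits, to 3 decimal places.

Entropy H = −Σ p log₂ p ≈ 2.5547 bits.
Huffman merges: 3/100+9/100→3/25; 1/10+1/10→1/5; 3/25+3/20→27/100; 1/5+13/50→23/50; 27/100+27/100→27/50; 23/50+27/50→1. L = 259/100 ≈ 2.5900.
L − H = 2.5900 − 2.5547 = 0.035 bits.

0.035 bits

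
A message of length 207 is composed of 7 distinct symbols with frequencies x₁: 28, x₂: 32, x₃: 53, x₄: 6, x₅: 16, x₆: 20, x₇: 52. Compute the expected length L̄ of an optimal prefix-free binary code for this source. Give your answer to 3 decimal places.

2.599 bits/symbol

Probabilities are the counts divided by 207.
Repeatedly combine the two least-probable nodes; the expected code length is the sum of the merged weights.
merge 2/69 + 16/207 → 22/207
merge 20/207 + 22/207 → 14/69
merge 28/207 + 32/207 → 20/69
merge 14/69 + 52/207 → 94/207
merge 53/207 + 20/69 → 113/207
merge 94/207 + 113/207 → 1
L = 22/207 + 14/69 + 20/69 + 94/207 + 113/207 + 1 = 538/207 ≈ 2.599 bits/symbol.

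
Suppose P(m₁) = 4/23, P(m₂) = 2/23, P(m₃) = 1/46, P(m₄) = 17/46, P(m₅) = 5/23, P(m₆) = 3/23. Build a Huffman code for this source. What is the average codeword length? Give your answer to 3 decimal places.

Repeatedly combine the two least-probable nodes; the expected code length is the sum of the merged weights.
merge 1/46 + 2/23 → 5/46
merge 5/46 + 3/23 → 11/46
merge 4/23 + 5/23 → 9/23
merge 11/46 + 17/46 → 14/23
merge 9/23 + 14/23 → 1
L = 5/46 + 11/46 + 9/23 + 14/23 + 1 = 54/23 ≈ 2.348 bits/symbol.

2.348 bits/symbol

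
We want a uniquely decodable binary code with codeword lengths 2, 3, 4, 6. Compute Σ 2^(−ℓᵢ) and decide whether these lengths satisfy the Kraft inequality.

0.453125; yes

With common denominator 2^6 = 64: Σ 2^(−ℓᵢ) = 16/64 + 8/64 + 4/64 + 1/64 = 29/64 = 0.453125.
Kraft's inequality requires Σ ≤ 1; here Σ = 0.453125 ≤ 1, so such a prefix code exists.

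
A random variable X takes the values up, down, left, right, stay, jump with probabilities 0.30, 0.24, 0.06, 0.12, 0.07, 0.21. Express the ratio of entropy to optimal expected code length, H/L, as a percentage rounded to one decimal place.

Entropy H = −Σ p log₂ p ≈ 2.3672 bits.
Huffman merges: 3/50+7/100→13/100; 3/25+13/100→1/4; 21/100+6/25→9/20; 1/4+3/10→11/20; 9/20+11/20→1. L = 119/50 ≈ 2.3800.
Efficiency = H/L = 2.3672/2.3800 = 99.5%.

99.5%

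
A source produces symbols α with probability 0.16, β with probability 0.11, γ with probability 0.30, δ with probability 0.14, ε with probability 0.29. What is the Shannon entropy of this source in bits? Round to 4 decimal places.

2.2094 bits

H = −Σ pᵢ log₂ pᵢ.
−0.16·log₂(0.16) = 0.4230
−0.11·log₂(0.11) = 0.3503
−0.30·log₂(0.30) = 0.5211
−0.14·log₂(0.14) = 0.3971
−0.29·log₂(0.29) = 0.5179
Sum ≈ 2.2094 → 2.2094 bits.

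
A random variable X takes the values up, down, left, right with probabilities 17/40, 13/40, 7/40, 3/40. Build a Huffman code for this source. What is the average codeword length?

Repeatedly combine the two least-probable nodes; the expected code length is the sum of the merged weights.
merge 3/40 + 7/40 → 1/4
merge 1/4 + 13/40 → 23/40
merge 17/40 + 23/40 → 1
L = 1/4 + 23/40 + 1 = 73/40 = 1.825 bits/symbol.

1.825 bits/symbol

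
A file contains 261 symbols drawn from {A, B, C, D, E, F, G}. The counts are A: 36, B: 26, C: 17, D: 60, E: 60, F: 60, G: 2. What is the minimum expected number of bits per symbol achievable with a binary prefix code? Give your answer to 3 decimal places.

Probabilities are the counts divided by 261.
Repeatedly combine the two least-probable nodes; the expected code length is the sum of the merged weights.
merge 2/261 + 17/261 → 19/261
merge 19/261 + 26/261 → 5/29
merge 4/29 + 5/29 → 9/29
merge 20/87 + 20/87 → 40/87
merge 20/87 + 9/29 → 47/87
merge 40/87 + 47/87 → 1
L = 19/261 + 5/29 + 9/29 + 40/87 + 47/87 + 1 = 23/9 ≈ 2.556 bits/symbol.

2.556 bits/symbol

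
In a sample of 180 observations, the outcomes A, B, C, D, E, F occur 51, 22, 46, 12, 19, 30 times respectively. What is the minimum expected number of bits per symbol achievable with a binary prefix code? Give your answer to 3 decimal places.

Probabilities are the counts divided by 180.
Repeatedly combine the two least-probable nodes; the expected code length is the sum of the merged weights.
merge 1/15 + 19/180 → 31/180
merge 11/90 + 1/6 → 13/45
merge 31/180 + 23/90 → 77/180
merge 17/60 + 13/45 → 103/180
merge 77/180 + 103/180 → 1
L = 31/180 + 13/45 + 77/180 + 103/180 + 1 = 443/180 ≈ 2.461 bits/symbol.

2.461 bits/symbol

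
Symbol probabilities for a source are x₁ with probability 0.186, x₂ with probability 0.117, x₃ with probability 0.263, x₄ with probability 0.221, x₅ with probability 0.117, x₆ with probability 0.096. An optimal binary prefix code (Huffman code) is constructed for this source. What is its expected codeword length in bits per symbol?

2.516 bits/symbol

Repeatedly combine the two least-probable nodes; the expected code length is the sum of the merged weights.
merge 12/125 + 117/1000 → 213/1000
merge 117/1000 + 93/500 → 303/1000
merge 213/1000 + 221/1000 → 217/500
merge 263/1000 + 303/1000 → 283/500
merge 217/500 + 283/500 → 1
L = 213/1000 + 303/1000 + 217/500 + 283/500 + 1 = 629/250 = 2.516 bits/symbol.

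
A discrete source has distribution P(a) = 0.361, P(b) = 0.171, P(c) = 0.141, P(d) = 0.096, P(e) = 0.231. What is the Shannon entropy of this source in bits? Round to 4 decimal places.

2.1777 bits

H = −Σ pᵢ log₂ pᵢ.
−0.361·log₂(0.361) = 0.5306
−0.171·log₂(0.171) = 0.4357
−0.141·log₂(0.141) = 0.3985
−0.096·log₂(0.096) = 0.3246
−0.231·log₂(0.231) = 0.4883
Sum ≈ 2.1777 → 2.1777 bits.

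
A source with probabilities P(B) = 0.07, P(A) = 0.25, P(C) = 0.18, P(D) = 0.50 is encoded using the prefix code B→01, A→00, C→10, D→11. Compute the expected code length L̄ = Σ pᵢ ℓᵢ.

L̄ = Σ pᵢ·ℓᵢ = 0.07·2 + 0.25·2 + 0.18·2 + 0.50·2 = 2 bits/symbol.

2 bits/symbol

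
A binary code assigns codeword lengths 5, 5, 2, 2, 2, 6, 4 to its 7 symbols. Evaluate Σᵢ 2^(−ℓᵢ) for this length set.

With common denominator 2^6 = 64: Σ 2^(−ℓᵢ) = 2/64 + 2/64 + 16/64 + 16/64 + 16/64 + 1/64 + 4/64 = 57/64 = 0.890625.

0.890625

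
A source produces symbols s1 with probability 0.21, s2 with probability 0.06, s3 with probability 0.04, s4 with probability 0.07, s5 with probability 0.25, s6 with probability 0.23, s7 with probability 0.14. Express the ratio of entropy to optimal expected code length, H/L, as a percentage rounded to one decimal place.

99.0%

Entropy H = −Σ p log₂ p ≈ 2.5554 bits.
Huffman merges: 1/25+3/50→1/10; 7/100+1/10→17/100; 7/50+17/100→31/100; 21/100+23/100→11/25; 1/4+31/100→14/25; 11/25+14/25→1. L = 129/50 ≈ 2.5800.
Efficiency = H/L = 2.5554/2.5800 = 99.0%.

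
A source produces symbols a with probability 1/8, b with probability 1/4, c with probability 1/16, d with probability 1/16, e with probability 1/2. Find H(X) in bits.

1.875 bits

Each probability is a power of 1/2, so log₂(1/p) is an integer.
H = Σ p·log₂(1/p) = 1/8·3 + 1/4·2 + 1/16·4 + 1/16·4 + 1/2·1 = 1.875 bits.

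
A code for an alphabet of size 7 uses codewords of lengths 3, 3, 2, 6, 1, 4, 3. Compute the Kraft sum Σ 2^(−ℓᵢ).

1.203125

With common denominator 2^6 = 64: Σ 2^(−ℓᵢ) = 8/64 + 8/64 + 16/64 + 1/64 + 32/64 + 4/64 + 8/64 = 77/64 = 1.203125.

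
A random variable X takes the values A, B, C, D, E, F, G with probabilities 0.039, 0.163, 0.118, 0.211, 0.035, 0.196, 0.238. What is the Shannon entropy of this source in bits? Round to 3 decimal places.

H = −Σ pᵢ log₂ pᵢ.
−0.039·log₂(0.039) = 0.1825
−0.163·log₂(0.163) = 0.4266
−0.118·log₂(0.118) = 0.3638
−0.211·log₂(0.211) = 0.4736
−0.035·log₂(0.035) = 0.1693
−0.196·log₂(0.196) = 0.4608
−0.238·log₂(0.238) = 0.4929
Sum ≈ 2.5695 → 2.570 bits.

2.570 bits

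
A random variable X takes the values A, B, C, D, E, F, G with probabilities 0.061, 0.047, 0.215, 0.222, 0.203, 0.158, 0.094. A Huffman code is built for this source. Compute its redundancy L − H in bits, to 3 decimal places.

0.049 bits

Entropy H = −Σ p log₂ p ≈ 2.6205 bits.
Huffman merges: 47/1000+61/1000→27/250; 47/500+27/250→101/500; 79/500+101/500→9/25; 203/1000+43/200→209/500; 111/500+9/25→291/500; 209/500+291/500→1. L = 267/100 ≈ 2.6700.
L − H = 2.6700 − 2.6205 = 0.049 bits.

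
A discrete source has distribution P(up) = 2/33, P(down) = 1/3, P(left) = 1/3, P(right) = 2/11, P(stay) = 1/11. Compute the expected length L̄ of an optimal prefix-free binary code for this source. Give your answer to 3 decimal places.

2.152 bits/symbol

Repeatedly combine the two least-probable nodes; the expected code length is the sum of the merged weights.
merge 2/33 + 1/11 → 5/33
merge 5/33 + 2/11 → 1/3
merge 1/3 + 1/3 → 2/3
merge 1/3 + 2/3 → 1
L = 5/33 + 1/3 + 2/3 + 1 = 71/33 ≈ 2.152 bits/symbol.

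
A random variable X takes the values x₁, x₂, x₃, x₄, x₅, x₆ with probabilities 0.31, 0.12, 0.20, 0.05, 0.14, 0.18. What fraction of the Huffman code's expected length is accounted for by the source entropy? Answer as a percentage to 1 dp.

Entropy H = −Σ p log₂ p ≈ 2.4138 bits.
Huffman merges: 1/20+3/25→17/100; 7/50+17/100→31/100; 9/50+1/5→19/50; 31/100+31/100→31/50; 19/50+31/50→1. L = 62/25 ≈ 2.4800.
Efficiency = H/L = 2.4138/2.4800 = 97.3%.

97.3%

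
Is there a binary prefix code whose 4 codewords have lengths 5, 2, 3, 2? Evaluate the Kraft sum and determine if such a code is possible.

0.65625; yes

With common denominator 2^5 = 32: Σ 2^(−ℓᵢ) = 1/32 + 8/32 + 4/32 + 8/32 = 21/32 = 0.65625.
Kraft's inequality requires Σ ≤ 1; here Σ = 0.65625 ≤ 1, so such a prefix code exists.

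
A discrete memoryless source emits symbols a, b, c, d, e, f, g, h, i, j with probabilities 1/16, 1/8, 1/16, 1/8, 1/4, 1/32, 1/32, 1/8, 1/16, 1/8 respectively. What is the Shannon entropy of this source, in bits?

3.0625 bits

Each probability is a power of 1/2, so log₂(1/p) is an integer.
H = Σ p·log₂(1/p) = 1/16·4 + 1/8·3 + 1/16·4 + 1/8·3 + 1/4·2 + 1/32·5 + 1/32·5 + 1/8·3 + 1/16·4 + 1/8·3 = 3.0625 bits.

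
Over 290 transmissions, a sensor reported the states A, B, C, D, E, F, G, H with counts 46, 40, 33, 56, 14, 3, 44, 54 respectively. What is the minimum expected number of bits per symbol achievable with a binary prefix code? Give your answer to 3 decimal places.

Probabilities are the counts divided by 290.
Repeatedly combine the two least-probable nodes; the expected code length is the sum of the merged weights.
merge 3/290 + 7/145 → 17/290
merge 17/290 + 33/290 → 5/29
merge 4/29 + 22/145 → 42/145
merge 23/145 + 5/29 → 48/145
merge 27/145 + 28/145 → 11/29
merge 42/145 + 48/145 → 18/29
merge 11/29 + 18/29 → 1
L = 17/290 + 5/29 + 42/145 + 48/145 + 11/29 + 18/29 + 1 = 827/290 ≈ 2.852 bits/symbol.

2.852 bits/symbol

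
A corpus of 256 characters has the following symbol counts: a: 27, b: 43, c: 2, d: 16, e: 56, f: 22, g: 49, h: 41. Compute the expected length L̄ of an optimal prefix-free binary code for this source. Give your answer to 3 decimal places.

2.816 bits/symbol

Probabilities are the counts divided by 256.
Repeatedly combine the two least-probable nodes; the expected code length is the sum of the merged weights.
merge 1/128 + 1/16 → 9/128
merge 9/128 + 11/128 → 5/32
merge 27/256 + 5/32 → 67/256
merge 41/256 + 43/256 → 21/64
merge 49/256 + 7/32 → 105/256
merge 67/256 + 21/64 → 151/256
merge 105/256 + 151/256 → 1
L = 9/128 + 5/32 + 67/256 + 21/64 + 105/256 + 151/256 + 1 = 721/256 ≈ 2.816 bits/symbol.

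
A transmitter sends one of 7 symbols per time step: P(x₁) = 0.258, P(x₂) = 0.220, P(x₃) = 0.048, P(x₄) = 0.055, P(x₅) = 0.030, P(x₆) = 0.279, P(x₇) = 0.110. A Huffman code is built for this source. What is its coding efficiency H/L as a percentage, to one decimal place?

Entropy H = −Σ p log₂ p ≈ 2.4411 bits.
Huffman merges: 3/100+6/125→39/500; 11/200+39/500→133/1000; 11/100+133/1000→243/1000; 11/50+243/1000→463/1000; 129/500+279/1000→537/1000; 463/1000+537/1000→1. L = 1227/500 ≈ 2.4540.
Efficiency = H/L = 2.4411/2.4540 = 99.5%.

99.5%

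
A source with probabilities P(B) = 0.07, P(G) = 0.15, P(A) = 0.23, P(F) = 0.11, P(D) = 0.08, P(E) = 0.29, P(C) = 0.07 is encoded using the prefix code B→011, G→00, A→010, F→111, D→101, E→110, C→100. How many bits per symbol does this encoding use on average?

2.85 bits/symbol

L̄ = Σ pᵢ·ℓᵢ = 0.07·3 + 0.15·2 + 0.23·3 + 0.11·3 + 0.08·3 + 0.29·3 + 0.07·3 = 2.85 bits/symbol.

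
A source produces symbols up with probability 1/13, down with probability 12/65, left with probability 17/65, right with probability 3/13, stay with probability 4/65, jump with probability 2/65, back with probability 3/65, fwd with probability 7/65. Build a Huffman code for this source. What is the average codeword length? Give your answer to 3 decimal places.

Repeatedly combine the two least-probable nodes; the expected code length is the sum of the merged weights.
merge 2/65 + 3/65 → 1/13
merge 4/65 + 1/13 → 9/65
merge 1/13 + 7/65 → 12/65
merge 9/65 + 12/65 → 21/65
merge 12/65 + 3/13 → 27/65
merge 17/65 + 21/65 → 38/65
merge 27/65 + 38/65 → 1
L = 1/13 + 9/65 + 12/65 + 21/65 + 27/65 + 38/65 + 1 = 177/65 ≈ 2.723 bits/symbol.

2.723 bits/symbol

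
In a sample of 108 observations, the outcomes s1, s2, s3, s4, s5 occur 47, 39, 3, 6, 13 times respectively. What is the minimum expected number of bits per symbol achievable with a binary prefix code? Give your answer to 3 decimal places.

Probabilities are the counts divided by 108.
Repeatedly combine the two least-probable nodes; the expected code length is the sum of the merged weights.
merge 1/36 + 1/18 → 1/12
merge 1/12 + 13/108 → 11/54
merge 11/54 + 13/36 → 61/108
merge 47/108 + 61/108 → 1
L = 1/12 + 11/54 + 61/108 + 1 = 50/27 ≈ 1.852 bits/symbol.

1.852 bits/symbol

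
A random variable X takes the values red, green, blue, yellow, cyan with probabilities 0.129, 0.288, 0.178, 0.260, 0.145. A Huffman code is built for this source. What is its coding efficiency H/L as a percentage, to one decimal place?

99.0%

Entropy H = −Σ p log₂ p ≈ 2.2508 bits.
Huffman merges: 129/1000+29/200→137/500; 89/500+13/50→219/500; 137/500+36/125→281/500; 219/500+281/500→1. L = 1137/500 ≈ 2.2740.
Efficiency = H/L = 2.2508/2.2740 = 99.0%.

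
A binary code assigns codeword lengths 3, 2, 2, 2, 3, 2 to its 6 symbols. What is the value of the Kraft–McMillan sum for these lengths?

With common denominator 2^3 = 8: Σ 2^(−ℓᵢ) = 1/8 + 2/8 + 2/8 + 2/8 + 1/8 + 2/8 = 10/8 = 1.25.

1.25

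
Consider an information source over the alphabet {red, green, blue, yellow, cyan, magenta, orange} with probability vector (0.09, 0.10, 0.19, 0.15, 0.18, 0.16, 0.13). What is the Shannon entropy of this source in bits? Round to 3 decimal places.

2.762 bits

H = −Σ pᵢ log₂ pᵢ.
−0.09·log₂(0.09) = 0.3127
−0.10·log₂(0.10) = 0.3322
−0.19·log₂(0.19) = 0.4552
−0.15·log₂(0.15) = 0.4105
−0.18·log₂(0.18) = 0.4453
−0.16·log₂(0.16) = 0.4230
−0.13·log₂(0.13) = 0.3826
Sum ≈ 2.7616 → 2.762 bits.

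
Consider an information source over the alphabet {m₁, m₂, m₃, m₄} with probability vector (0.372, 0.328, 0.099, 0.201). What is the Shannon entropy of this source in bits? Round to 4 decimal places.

H = −Σ pᵢ log₂ pᵢ.
−0.372·log₂(0.372) = 0.5307
−0.328·log₂(0.328) = 0.5275
−0.099·log₂(0.099) = 0.3303
−0.201·log₂(0.201) = 0.4653
Sum ≈ 1.8538 → 1.8538 bits.

1.8538 bits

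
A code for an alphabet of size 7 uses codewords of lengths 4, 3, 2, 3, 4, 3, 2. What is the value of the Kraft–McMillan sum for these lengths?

1

With common denominator 2^4 = 16: Σ 2^(−ℓᵢ) = 1/16 + 2/16 + 4/16 + 2/16 + 1/16 + 2/16 + 4/16 = 16/16 = 1.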